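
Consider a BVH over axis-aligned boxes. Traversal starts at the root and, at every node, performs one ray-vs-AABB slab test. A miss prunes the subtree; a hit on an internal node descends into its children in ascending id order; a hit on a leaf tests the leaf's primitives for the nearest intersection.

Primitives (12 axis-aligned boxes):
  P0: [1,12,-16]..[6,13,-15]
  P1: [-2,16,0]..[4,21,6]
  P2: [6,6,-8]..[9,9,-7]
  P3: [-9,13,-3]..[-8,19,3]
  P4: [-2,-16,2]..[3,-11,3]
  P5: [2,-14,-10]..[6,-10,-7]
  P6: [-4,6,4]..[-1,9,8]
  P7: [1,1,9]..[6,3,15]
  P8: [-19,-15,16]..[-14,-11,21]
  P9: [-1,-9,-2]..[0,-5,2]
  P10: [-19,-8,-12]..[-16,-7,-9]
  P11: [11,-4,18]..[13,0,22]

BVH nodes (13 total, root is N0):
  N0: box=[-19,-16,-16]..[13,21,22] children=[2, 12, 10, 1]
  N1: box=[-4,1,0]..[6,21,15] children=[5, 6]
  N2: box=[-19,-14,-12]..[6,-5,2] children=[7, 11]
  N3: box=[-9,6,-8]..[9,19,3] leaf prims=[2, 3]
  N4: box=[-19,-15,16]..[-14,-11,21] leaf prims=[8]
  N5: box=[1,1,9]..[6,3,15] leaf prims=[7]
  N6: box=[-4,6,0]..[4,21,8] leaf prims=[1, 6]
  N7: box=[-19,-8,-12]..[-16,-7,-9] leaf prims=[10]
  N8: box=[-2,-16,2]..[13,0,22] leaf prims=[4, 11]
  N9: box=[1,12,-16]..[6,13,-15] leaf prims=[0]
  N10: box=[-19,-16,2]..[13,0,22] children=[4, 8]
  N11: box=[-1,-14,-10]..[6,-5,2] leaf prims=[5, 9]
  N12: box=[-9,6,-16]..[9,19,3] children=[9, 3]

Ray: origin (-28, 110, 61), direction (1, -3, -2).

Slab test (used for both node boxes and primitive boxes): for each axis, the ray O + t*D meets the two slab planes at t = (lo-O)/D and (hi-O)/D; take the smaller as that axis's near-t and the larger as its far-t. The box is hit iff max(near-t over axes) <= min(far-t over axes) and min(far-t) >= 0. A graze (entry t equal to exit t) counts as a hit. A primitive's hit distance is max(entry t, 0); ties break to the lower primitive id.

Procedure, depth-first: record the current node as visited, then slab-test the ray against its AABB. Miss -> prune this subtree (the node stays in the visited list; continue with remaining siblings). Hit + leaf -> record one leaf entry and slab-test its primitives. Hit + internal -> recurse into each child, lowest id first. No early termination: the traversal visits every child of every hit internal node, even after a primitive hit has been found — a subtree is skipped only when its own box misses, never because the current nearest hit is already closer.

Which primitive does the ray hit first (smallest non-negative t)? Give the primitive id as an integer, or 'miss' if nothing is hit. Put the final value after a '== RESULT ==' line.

Trace the traversal:
N0 x:[9,41] y:[89/3,42] z:[39/2,77/2] -> hit [89/3,77/2], descend [1, 2, 10, 12]
  N1 x:[24,34] y:[89/3,109/3] z:[23,61/2] -> hit [89/3,61/2], descend [5, 6]
    N5 x:[29,34] y:[107/3,109/3] z:[23,26] -> miss, prune
    N6 x:[24,32] y:[89/3,104/3] z:[53/2,61/2] -> hit [89/3,61/2] leaf, test {P1@t=89/3, P6(miss)}
  N2 x:[9,34] y:[115/3,124/3] z:[59/2,73/2] -> miss, prune
  N10 x:[9,41] y:[110/3,42] z:[39/2,59/2] -> miss, prune
  N12 x:[19,37] y:[91/3,104/3] z:[29,77/2] -> hit [91/3,104/3], descend [3, 9]
    N3 x:[19,37] y:[91/3,104/3] z:[29,69/2] -> hit [91/3,69/2] leaf, test {P2@t=34, P3(miss)}
    N9 x:[29,34] y:[97/3,98/3] z:[38,77/2] -> miss, prune

order=[0, 1, 5, 6, 2, 10, 12, 3, 9]  |boxes|=9  |leaves|=2  hit=P1

== RESULT ==
1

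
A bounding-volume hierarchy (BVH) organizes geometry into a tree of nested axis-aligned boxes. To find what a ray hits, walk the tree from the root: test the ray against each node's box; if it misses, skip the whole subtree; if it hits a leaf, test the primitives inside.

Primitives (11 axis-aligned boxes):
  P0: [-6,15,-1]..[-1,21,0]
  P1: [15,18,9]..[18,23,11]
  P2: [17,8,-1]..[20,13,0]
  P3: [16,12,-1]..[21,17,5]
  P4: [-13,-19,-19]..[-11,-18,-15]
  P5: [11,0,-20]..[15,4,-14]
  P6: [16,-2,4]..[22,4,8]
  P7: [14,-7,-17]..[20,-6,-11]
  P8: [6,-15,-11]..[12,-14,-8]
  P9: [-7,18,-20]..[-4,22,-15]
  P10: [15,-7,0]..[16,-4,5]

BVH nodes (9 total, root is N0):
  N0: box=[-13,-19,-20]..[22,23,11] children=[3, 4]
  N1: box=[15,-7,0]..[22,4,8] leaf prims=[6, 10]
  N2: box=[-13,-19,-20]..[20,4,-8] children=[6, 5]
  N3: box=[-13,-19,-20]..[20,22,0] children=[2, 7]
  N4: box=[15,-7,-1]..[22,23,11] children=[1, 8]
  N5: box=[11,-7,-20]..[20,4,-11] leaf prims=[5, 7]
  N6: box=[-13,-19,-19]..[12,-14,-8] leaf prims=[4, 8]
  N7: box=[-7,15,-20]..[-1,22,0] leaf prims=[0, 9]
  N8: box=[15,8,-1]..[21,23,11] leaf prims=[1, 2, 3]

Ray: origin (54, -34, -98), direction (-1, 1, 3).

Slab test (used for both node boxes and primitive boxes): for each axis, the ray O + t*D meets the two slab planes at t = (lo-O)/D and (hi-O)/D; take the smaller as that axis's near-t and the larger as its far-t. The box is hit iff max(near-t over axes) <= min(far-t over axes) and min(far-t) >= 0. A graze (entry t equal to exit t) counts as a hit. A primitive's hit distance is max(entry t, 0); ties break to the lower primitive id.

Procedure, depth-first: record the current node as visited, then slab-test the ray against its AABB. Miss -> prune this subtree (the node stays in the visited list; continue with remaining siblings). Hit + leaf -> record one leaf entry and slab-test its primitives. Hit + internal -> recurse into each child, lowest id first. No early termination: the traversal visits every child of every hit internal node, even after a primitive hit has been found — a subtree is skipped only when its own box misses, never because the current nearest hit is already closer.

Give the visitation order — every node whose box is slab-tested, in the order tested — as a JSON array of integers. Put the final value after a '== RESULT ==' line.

Traverse from the root:
N0 x:[32,67] y:[15,57] z:[26,109/3] -> hit [32,109/3], descend [3, 4]
  N3 x:[34,67] y:[15,56] z:[26,98/3] -> miss, prune
  N4 x:[32,39] y:[27,57] z:[97/3,109/3] -> hit [97/3,109/3], descend [1, 8]
    N1 x:[32,39] y:[27,38] z:[98/3,106/3] -> hit [98/3,106/3] leaf, test {P6@t=34, P10(miss)}
    N8 x:[33,39] y:[42,57] z:[97/3,109/3] -> miss, prune

Visited [0, 3, 4, 1, 8]. Tests: 5 box, 1 leaf. Nearest: P6.

== RESULT ==
[0, 3, 4, 1, 8]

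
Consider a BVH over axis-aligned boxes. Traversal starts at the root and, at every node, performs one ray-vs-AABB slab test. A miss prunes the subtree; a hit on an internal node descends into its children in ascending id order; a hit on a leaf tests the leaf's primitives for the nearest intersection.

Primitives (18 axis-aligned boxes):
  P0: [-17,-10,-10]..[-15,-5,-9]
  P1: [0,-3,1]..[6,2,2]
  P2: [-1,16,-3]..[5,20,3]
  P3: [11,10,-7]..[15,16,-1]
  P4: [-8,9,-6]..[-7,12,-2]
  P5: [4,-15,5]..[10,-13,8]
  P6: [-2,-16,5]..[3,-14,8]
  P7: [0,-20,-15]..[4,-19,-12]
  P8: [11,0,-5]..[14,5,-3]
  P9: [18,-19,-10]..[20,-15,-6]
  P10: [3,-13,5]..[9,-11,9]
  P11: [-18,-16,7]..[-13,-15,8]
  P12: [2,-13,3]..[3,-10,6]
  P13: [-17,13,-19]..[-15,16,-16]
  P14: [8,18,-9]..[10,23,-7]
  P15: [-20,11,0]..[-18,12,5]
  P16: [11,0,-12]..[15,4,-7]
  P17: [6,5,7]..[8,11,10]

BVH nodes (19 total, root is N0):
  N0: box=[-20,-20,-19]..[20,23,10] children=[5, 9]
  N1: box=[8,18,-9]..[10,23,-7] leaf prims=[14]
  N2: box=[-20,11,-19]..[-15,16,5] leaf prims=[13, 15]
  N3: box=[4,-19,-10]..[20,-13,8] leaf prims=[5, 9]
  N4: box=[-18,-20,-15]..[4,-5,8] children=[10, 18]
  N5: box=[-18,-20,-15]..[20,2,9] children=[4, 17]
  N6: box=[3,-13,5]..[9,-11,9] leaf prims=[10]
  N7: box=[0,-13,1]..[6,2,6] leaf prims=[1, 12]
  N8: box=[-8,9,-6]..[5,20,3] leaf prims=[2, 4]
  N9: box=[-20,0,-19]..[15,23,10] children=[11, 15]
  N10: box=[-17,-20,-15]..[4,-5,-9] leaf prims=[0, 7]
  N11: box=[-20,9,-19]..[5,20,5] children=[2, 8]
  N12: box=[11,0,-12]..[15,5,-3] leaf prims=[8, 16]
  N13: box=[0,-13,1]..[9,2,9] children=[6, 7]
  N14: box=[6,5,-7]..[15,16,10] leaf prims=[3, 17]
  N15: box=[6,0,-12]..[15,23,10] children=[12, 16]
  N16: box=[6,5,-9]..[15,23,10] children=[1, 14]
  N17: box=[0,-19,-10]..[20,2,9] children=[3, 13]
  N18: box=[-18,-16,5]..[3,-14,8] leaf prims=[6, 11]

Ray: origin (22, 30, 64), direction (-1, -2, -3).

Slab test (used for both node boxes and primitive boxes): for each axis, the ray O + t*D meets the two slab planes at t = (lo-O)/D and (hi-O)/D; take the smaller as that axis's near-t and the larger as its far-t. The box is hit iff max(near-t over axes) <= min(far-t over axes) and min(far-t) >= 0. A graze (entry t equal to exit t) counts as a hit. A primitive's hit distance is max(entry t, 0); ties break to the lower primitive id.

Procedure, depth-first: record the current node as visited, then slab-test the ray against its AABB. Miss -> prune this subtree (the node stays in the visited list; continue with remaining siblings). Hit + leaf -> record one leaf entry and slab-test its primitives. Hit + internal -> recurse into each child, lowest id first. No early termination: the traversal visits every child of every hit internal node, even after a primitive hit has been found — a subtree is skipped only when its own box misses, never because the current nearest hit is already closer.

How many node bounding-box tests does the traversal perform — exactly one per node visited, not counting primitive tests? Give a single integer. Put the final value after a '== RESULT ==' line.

Walk:
N0 x:[2,42] y:[7/2,25] z:[18,83/3] -> hit [18,25], descend [5, 9]
  N5 x:[2,40] y:[14,25] z:[55/3,79/3] -> hit [55/3,25], descend [4, 17]
    N4 x:[18,40] y:[35/2,25] z:[56/3,79/3] -> hit [56/3,25], descend [10, 18]
      N10 x:[18,39] y:[35/2,25] z:[73/3,79/3] -> hit [73/3,25] leaf, test {P0(miss), P7(miss)}
      N18 x:[19,40] y:[22,23] z:[56/3,59/3] -> miss, prune
    N17 x:[2,22] y:[14,49/2] z:[55/3,74/3] -> hit [55/3,22], descend [3, 13]
      N3 x:[2,18] y:[43/2,49/2] z:[56/3,74/3] -> miss, prune
      N13 x:[13,22] y:[14,43/2] z:[55/3,21] -> hit [55/3,21], descend [6, 7]
        N6 x:[13,19] y:[41/2,43/2] z:[55/3,59/3] -> miss, prune
        N7 x:[16,22] y:[14,43/2] z:[58/3,21] -> hit [58/3,21] leaf, test {P1(miss), P12@t=20}
  N9 x:[7,42] y:[7/2,15] z:[18,83/3] -> miss, prune

Summary -> nodes [0, 5, 4, 10, 18, 17, 3, 13, 6, 7, 9]; box-tests=11; leaf-entries=2; first=P12

== RESULT ==
11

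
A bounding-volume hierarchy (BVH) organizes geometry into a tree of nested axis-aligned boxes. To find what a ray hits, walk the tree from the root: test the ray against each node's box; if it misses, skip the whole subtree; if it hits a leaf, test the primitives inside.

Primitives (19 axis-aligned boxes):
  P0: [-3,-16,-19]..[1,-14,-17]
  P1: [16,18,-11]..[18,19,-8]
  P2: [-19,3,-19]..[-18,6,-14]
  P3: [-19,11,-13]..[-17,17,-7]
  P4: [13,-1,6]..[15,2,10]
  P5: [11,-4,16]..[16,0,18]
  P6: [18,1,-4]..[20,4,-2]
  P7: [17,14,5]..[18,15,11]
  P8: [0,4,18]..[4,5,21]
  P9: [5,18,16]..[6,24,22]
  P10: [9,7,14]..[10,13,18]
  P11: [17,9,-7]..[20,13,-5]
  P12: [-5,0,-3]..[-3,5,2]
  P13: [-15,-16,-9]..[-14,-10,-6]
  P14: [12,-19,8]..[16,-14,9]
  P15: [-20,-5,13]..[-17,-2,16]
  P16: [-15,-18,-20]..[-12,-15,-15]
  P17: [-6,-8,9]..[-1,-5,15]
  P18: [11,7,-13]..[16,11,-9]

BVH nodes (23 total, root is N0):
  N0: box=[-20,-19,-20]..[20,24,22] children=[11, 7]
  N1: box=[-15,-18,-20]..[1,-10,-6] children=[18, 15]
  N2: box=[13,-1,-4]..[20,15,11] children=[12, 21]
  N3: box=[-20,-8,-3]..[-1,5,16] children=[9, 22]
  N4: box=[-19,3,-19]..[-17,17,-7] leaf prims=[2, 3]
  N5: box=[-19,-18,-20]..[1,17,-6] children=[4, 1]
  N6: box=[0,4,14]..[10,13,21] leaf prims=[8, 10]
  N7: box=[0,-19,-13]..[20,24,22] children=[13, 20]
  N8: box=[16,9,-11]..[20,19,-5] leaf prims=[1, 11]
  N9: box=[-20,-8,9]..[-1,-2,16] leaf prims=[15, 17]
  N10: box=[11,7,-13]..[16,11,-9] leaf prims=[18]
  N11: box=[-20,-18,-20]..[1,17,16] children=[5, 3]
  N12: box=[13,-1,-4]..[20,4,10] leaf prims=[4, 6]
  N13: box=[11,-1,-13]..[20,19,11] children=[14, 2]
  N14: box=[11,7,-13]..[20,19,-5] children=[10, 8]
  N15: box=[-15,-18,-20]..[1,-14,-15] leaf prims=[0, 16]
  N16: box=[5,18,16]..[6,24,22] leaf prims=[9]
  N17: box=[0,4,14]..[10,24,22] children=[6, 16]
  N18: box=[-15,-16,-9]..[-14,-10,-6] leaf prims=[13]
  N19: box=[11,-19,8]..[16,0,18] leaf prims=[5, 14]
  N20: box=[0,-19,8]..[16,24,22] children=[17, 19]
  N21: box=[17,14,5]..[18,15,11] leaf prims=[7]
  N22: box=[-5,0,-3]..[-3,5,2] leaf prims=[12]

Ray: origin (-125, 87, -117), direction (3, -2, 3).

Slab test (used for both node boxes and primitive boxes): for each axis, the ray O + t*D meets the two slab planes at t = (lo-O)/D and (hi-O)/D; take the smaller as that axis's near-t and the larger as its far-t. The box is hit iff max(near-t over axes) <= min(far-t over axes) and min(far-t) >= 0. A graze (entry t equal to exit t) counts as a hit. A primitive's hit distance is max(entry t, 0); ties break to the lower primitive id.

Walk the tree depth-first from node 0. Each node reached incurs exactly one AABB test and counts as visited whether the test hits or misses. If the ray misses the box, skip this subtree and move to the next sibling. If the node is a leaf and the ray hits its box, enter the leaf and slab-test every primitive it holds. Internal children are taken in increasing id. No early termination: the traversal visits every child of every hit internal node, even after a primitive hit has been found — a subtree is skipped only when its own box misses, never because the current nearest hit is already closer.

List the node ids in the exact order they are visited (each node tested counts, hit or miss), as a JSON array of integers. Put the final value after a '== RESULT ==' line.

Traverse from the root:
N0 x:[35,145/3] y:[63/2,53] z:[97/3,139/3] -> hit [35,139/3], descend [7, 11]
  N7 x:[125/3,145/3] y:[63/2,53] z:[104/3,139/3] -> hit [125/3,139/3], descend [13, 20]
    N13 x:[136/3,145/3] y:[34,44] z:[104/3,128/3] -> miss, prune
    N20 x:[125/3,47] y:[63/2,53] z:[125/3,139/3] -> hit [125/3,139/3], descend [17, 19]
      N17 x:[125/3,45] y:[63/2,83/2] z:[131/3,139/3] -> miss, prune
      N19 x:[136/3,47] y:[87/2,53] z:[125/3,45] -> miss, prune
  N11 x:[35,42] y:[35,105/2] z:[97/3,133/3] -> hit [35,42], descend [3, 5]
    N3 x:[35,124/3] y:[41,95/2] z:[38,133/3] -> hit [41,124/3], descend [9, 22]
      N9 x:[35,124/3] y:[89/2,95/2] z:[42,133/3] -> miss, prune
      N22 x:[40,122/3] y:[41,87/2] z:[38,119/3] -> miss, prune
    N5 x:[106/3,42] y:[35,105/2] z:[97/3,37] -> hit [106/3,37], descend [1, 4]
      N1 x:[110/3,42] y:[97/2,105/2] z:[97/3,37] -> miss, prune
      N4 x:[106/3,36] y:[35,42] z:[98/3,110/3] -> hit [106/3,36] leaf, test {P2(miss), P3@t=106/3}

Visited [0, 7, 13, 20, 17, 19, 11, 3, 9, 22, 5, 1, 4]. Tests: 13 box, 1 leaf. Nearest: P3.

== RESULT ==
[0, 7, 13, 20, 17, 19, 11, 3, 9, 22, 5, 1, 4]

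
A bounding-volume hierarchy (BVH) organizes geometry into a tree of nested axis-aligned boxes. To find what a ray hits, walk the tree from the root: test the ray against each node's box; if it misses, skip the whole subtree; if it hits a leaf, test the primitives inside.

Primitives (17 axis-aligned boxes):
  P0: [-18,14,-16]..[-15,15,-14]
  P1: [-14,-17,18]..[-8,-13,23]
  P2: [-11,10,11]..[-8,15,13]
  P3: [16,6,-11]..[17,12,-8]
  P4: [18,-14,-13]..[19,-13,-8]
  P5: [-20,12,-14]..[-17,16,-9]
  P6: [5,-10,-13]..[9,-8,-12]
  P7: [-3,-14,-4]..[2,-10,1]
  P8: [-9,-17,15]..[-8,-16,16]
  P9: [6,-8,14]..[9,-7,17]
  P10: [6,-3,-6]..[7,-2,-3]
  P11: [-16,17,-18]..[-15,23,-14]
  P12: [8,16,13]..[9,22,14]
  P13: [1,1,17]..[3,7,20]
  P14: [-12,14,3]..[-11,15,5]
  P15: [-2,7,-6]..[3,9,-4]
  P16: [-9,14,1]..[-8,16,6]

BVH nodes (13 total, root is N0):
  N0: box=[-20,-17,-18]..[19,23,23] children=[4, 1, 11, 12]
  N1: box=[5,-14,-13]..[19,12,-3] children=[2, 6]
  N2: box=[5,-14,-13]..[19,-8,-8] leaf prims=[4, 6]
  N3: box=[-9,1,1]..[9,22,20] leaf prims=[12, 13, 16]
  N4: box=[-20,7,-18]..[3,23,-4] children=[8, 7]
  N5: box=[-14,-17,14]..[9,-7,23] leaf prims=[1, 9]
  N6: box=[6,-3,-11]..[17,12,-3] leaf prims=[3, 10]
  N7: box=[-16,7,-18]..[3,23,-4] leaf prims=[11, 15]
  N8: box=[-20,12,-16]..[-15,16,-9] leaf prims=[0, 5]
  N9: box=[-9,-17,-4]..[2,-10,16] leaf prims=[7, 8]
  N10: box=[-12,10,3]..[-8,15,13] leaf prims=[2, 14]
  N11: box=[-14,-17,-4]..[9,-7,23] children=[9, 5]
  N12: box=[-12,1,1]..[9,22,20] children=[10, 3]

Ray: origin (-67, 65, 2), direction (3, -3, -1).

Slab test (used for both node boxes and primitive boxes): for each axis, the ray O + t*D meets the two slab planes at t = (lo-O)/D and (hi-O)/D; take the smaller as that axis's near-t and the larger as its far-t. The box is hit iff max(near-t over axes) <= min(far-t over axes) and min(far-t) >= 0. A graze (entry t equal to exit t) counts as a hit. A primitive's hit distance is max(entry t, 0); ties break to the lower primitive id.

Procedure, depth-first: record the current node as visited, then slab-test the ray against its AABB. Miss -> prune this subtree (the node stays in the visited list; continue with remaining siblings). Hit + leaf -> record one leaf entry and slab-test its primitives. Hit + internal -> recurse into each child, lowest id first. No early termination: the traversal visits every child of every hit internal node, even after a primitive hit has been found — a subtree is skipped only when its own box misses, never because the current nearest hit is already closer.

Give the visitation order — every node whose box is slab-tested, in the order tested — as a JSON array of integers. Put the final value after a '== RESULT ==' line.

Traverse from the root:
N0 x:[47/3,86/3] y:[14,82/3] z:[-21,20] -> hit [47/3,20], descend [1, 4, 11, 12]
  N1 x:[24,86/3] y:[53/3,79/3] z:[5,15] -> miss, prune
  N4 x:[47/3,70/3] y:[14,58/3] z:[6,20] -> hit [47/3,58/3], descend [7, 8]
    N7 x:[17,70/3] y:[14,58/3] z:[6,20] -> hit [17,58/3] leaf, test {P11(miss), P15(miss)}
    N8 x:[47/3,52/3] y:[49/3,53/3] z:[11,18] -> hit [49/3,52/3] leaf, test {P0@t=50/3, P5(miss)}
  N11 x:[53/3,76/3] y:[24,82/3] z:[-21,6] -> miss, prune
  N12 x:[55/3,76/3] y:[43/3,64/3] z:[-18,1] -> miss, prune

Summary -> nodes [0, 1, 4, 7, 8, 11, 12]; box-tests=7; leaf-entries=2; first=P0

== RESULT ==
[0, 1, 4, 7, 8, 11, 12]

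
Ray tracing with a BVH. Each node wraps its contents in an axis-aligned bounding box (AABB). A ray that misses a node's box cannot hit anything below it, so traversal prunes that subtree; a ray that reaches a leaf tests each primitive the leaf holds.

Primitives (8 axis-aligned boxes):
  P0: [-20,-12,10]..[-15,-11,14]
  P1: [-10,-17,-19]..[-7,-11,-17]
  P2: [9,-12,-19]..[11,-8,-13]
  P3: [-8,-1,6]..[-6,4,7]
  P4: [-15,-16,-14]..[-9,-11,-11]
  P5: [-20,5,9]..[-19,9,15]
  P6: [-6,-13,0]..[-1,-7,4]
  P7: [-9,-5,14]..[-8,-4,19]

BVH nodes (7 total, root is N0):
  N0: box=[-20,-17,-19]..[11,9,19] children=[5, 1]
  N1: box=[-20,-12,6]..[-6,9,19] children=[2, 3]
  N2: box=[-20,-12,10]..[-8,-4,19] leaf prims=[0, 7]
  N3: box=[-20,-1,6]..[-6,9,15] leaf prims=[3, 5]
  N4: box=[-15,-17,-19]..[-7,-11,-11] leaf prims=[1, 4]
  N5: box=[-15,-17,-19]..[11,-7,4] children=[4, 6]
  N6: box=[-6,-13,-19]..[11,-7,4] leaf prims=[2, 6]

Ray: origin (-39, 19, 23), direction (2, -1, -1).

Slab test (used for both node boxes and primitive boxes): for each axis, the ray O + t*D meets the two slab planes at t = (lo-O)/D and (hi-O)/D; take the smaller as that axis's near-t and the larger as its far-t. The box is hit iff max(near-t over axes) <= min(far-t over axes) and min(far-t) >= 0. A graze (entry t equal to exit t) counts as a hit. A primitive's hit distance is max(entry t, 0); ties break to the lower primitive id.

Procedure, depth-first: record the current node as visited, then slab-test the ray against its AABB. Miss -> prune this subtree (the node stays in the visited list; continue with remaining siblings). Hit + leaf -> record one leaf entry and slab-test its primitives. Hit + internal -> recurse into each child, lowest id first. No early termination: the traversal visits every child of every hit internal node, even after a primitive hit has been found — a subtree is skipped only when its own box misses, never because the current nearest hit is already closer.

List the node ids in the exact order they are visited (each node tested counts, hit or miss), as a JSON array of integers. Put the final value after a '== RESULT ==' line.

Walk:
N0 x:[19/2,25] y:[10,36] z:[4,42] -> hit [10,25], descend [1, 5]
  N1 x:[19/2,33/2] y:[10,31] z:[4,17] -> hit [10,33/2], descend [2, 3]
    N2 x:[19/2,31/2] y:[23,31] z:[4,13] -> miss, prune
    N3 x:[19/2,33/2] y:[10,20] z:[8,17] -> hit [10,33/2] leaf, test {P3@t=16, P5@t=10}
  N5 x:[12,25] y:[26,36] z:[19,42] -> miss, prune

order=[0, 1, 2, 3, 5]  |boxes|=5  |leaves|=1  hit=P5

== RESULT ==
[0, 1, 2, 3, 5]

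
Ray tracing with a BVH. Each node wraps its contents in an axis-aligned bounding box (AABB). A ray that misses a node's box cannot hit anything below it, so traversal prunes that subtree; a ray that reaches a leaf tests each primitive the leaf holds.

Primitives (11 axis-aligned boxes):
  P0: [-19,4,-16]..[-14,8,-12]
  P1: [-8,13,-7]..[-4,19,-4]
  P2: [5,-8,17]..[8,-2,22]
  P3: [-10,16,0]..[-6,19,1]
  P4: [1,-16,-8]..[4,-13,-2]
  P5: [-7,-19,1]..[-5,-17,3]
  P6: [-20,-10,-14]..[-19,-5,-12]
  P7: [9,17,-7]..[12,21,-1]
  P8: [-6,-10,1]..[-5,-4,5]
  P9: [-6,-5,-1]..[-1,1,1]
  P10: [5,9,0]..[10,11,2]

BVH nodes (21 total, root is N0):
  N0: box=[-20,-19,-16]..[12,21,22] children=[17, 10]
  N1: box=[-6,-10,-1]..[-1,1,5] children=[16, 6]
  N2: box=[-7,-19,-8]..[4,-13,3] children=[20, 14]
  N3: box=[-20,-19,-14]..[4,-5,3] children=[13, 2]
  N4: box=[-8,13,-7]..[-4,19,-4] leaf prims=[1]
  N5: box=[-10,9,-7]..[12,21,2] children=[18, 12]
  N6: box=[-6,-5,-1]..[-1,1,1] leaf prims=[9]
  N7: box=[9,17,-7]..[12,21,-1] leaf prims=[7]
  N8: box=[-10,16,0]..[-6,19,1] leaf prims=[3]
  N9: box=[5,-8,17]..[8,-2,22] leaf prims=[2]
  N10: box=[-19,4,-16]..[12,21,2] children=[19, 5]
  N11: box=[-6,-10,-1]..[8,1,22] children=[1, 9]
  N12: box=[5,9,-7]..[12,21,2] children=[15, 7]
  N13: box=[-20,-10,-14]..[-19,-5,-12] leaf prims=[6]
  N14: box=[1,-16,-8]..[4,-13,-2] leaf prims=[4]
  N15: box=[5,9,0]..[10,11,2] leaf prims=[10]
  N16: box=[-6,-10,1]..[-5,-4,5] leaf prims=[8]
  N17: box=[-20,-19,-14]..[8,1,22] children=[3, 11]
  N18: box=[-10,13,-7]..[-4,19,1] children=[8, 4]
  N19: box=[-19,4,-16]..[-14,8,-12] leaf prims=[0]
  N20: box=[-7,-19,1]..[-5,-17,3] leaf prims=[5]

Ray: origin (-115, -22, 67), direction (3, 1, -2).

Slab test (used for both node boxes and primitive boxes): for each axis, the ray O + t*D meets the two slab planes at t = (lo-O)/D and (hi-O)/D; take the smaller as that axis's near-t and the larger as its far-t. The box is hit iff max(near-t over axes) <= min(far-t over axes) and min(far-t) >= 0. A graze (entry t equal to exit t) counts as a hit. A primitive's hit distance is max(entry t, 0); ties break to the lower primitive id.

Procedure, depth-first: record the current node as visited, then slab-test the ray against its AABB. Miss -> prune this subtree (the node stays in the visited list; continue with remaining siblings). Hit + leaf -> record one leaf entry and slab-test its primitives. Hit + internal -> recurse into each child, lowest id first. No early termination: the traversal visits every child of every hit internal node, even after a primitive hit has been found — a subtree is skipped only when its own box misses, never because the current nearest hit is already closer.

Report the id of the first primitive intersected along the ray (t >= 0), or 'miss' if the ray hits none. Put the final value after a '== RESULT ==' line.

Walk:
N0 x:[95/3,127/3] y:[3,43] z:[45/2,83/2] -> hit [95/3,83/2], descend [10, 17]
  N10 x:[32,127/3] y:[26,43] z:[65/2,83/2] -> hit [65/2,83/2], descend [5, 19]
    N5 x:[35,127/3] y:[31,43] z:[65/2,37] -> hit [35,37], descend [12, 18]
      N12 x:[40,127/3] y:[31,43] z:[65/2,37] -> miss, prune
      N18 x:[35,37] y:[35,41] z:[33,37] -> hit [35,37], descend [4, 8]
        N4 x:[107/3,37] y:[35,41] z:[71/2,37] -> hit [107/3,37] leaf, test {P1@t=107/3}
        N8 x:[35,109/3] y:[38,41] z:[33,67/2] -> miss, prune
    N19 x:[32,101/3] y:[26,30] z:[79/2,83/2] -> miss, prune
  N17 x:[95/3,41] y:[3,23] z:[45/2,81/2] -> miss, prune

Visited [0, 10, 5, 12, 18, 4, 8, 19, 17]. Tests: 9 box, 1 leaf. Nearest: P1.

== RESULT ==
1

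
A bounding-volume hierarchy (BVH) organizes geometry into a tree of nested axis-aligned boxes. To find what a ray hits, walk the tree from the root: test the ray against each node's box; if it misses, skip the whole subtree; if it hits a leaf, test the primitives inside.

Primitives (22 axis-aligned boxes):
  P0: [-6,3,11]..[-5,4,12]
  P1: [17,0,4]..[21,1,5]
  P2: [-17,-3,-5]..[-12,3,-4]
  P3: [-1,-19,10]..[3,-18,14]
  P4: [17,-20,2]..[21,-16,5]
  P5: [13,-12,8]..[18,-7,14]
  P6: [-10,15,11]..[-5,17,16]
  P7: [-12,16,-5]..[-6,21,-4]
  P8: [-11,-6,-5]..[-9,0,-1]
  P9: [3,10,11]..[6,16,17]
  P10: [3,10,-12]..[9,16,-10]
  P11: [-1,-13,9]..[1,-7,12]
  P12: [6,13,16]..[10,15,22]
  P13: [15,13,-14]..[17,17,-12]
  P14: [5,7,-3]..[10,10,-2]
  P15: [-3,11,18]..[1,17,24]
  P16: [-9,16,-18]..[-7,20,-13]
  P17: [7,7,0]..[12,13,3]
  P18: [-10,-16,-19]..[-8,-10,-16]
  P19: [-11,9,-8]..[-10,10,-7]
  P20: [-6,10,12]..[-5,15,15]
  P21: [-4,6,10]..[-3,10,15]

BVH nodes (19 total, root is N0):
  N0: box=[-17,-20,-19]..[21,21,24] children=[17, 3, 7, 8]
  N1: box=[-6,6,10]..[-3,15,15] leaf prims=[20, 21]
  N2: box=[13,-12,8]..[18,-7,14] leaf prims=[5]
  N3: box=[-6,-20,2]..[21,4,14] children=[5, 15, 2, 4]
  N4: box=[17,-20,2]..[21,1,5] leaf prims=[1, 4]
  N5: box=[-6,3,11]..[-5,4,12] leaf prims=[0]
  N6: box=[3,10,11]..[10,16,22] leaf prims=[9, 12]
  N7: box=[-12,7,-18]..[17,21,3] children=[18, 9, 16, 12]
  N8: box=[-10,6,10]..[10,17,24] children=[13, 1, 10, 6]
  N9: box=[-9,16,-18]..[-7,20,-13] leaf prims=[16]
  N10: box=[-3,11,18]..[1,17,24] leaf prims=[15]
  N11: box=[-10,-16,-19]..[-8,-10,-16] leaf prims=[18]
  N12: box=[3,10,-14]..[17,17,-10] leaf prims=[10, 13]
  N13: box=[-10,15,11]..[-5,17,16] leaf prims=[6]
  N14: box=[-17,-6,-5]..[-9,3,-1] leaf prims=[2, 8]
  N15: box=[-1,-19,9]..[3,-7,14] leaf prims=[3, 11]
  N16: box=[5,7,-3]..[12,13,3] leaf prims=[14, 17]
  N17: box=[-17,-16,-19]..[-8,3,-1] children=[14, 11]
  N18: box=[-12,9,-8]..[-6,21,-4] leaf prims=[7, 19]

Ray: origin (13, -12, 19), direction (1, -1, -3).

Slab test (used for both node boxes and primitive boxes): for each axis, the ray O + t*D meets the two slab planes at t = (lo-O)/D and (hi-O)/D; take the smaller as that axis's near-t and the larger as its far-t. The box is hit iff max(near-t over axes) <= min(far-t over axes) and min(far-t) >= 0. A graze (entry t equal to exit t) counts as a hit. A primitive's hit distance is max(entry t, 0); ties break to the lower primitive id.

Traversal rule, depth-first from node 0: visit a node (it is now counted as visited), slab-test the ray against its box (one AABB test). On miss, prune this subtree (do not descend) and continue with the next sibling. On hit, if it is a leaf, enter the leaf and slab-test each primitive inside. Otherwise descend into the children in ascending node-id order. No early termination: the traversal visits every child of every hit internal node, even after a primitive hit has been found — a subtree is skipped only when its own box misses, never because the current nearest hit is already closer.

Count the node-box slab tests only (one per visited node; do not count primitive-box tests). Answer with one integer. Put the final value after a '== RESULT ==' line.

Traverse from the root:
N0 x:[-30,8] y:[-33,8] z:[-5/3,38/3] -> hit [-5/3,8], descend [3, 7, 8, 17]
  N3 x:[-19,8] y:[-16,8] z:[5/3,17/3] -> hit [5/3,17/3], descend [2, 4, 5, 15]
    N2 x:[0,5] y:[-5,0] z:[5/3,11/3] -> miss, prune
    N4 x:[4,8] y:[-13,8] z:[14/3,17/3] -> hit [14/3,17/3] leaf, test {P1(miss), P4@t=14/3}
    N5 x:[-19,-18] y:[-16,-15] z:[7/3,8/3] -> miss, prune
    N15 x:[-14,-10] y:[-5,7] z:[5/3,10/3] -> miss, prune
  N7 x:[-25,4] y:[-33,-19] z:[16/3,37/3] -> miss, prune
  N8 x:[-23,-3] y:[-29,-18] z:[-5/3,3] -> miss, prune
  N17 x:[-30,-21] y:[-15,4] z:[20/3,38/3] -> miss, prune

Visited [0, 3, 2, 4, 5, 15, 7, 8, 17]. Tests: 9 box, 1 leaf. Nearest: P4.

== RESULT ==
9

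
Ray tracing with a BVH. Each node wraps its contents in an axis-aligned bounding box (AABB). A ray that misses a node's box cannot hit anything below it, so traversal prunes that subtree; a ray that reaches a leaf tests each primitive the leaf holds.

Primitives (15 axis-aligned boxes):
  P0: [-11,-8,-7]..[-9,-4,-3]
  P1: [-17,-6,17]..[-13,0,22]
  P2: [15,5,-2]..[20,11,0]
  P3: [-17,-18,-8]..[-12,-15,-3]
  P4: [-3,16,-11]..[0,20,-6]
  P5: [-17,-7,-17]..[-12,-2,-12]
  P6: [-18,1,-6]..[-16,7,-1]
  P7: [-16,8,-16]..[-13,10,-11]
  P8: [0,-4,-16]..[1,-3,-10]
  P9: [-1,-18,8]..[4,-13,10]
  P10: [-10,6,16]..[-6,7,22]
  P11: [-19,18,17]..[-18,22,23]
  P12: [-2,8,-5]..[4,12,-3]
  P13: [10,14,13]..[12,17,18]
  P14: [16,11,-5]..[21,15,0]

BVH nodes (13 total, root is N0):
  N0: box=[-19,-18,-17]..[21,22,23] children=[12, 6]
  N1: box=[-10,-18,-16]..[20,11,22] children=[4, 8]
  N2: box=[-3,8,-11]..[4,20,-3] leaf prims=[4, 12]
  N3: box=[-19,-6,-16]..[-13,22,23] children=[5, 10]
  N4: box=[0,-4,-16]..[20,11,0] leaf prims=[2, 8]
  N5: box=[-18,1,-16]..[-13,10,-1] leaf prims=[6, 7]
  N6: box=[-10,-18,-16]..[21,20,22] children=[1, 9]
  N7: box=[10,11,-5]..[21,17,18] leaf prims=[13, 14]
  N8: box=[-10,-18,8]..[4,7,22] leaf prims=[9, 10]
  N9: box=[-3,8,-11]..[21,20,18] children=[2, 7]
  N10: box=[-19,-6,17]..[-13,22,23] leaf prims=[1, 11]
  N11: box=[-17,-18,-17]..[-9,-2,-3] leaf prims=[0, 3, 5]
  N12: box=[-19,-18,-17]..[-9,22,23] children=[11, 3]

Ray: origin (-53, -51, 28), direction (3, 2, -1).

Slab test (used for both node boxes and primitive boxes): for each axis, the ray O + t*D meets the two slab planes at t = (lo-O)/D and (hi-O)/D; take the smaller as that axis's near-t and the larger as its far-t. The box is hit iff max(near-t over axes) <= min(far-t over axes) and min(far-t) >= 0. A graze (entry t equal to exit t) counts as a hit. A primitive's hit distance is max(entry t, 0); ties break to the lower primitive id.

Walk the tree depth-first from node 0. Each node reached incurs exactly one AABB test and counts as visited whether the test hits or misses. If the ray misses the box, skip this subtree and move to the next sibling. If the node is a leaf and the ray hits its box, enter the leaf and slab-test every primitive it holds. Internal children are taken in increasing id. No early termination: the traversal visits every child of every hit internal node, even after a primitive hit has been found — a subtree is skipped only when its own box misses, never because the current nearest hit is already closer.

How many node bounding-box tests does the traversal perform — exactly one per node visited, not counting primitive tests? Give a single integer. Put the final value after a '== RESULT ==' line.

Traverse from the root:
N0 x:[34/3,74/3] y:[33/2,73/2] z:[5,45] -> hit [33/2,74/3], descend [6, 12]
  N6 x:[43/3,74/3] y:[33/2,71/2] z:[6,44] -> hit [33/2,74/3], descend [1, 9]
    N1 x:[43/3,73/3] y:[33/2,31] z:[6,44] -> hit [33/2,73/3], descend [4, 8]
      N4 x:[53/3,73/3] y:[47/2,31] z:[28,44] -> miss, prune
      N8 x:[43/3,19] y:[33/2,29] z:[6,20] -> hit [33/2,19] leaf, test {P9@t=18, P10(miss)}
    N9 x:[50/3,74/3] y:[59/2,71/2] z:[10,39] -> miss, prune
  N12 x:[34/3,44/3] y:[33/2,73/2] z:[5,45] -> miss, prune

Summary -> nodes [0, 6, 1, 4, 8, 9, 12]; box-tests=7; leaf-entries=1; first=P9

== RESULT ==
7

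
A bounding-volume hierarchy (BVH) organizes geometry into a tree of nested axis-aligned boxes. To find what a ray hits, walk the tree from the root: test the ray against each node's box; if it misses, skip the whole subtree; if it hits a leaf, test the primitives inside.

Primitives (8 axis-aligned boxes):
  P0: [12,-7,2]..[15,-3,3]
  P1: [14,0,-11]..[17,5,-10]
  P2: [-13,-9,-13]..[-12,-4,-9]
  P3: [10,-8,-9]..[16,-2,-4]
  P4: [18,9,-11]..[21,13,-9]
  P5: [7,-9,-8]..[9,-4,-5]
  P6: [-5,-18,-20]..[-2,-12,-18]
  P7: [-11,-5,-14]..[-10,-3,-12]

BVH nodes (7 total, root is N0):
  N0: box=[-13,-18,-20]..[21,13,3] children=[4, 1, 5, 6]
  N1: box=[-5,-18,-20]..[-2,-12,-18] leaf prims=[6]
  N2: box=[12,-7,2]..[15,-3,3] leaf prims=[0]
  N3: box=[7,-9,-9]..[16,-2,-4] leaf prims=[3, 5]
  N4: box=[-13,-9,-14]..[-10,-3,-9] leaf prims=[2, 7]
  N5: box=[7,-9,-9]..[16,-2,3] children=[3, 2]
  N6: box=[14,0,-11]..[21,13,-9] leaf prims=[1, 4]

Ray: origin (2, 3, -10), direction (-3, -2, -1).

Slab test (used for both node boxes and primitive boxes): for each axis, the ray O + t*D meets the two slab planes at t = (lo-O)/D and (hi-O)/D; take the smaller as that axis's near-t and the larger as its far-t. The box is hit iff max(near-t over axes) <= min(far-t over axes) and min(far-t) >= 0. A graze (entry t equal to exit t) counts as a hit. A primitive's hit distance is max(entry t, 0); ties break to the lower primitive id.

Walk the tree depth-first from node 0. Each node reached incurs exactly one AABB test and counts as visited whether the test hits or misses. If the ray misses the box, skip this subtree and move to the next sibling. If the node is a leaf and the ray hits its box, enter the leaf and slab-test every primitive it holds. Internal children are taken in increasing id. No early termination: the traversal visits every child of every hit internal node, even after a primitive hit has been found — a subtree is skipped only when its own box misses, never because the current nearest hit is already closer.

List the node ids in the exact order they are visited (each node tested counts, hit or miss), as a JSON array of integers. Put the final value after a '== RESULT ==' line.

Trace the traversal:
N0 x:[-19/3,5] y:[-5,21/2] z:[-13,10] -> hit [-5,5], descend [1, 4, 5, 6]
  N1 x:[4/3,7/3] y:[15/2,21/2] z:[8,10] -> miss, prune
  N4 x:[4,5] y:[3,6] z:[-1,4] -> hit [4,4] leaf, test {P2(miss), P7@t=4}
  N5 x:[-14/3,-5/3] y:[5/2,6] z:[-13,-1] -> miss, prune
  N6 x:[-19/3,-4] y:[-5,3/2] z:[-1,1] -> miss, prune

Visited [0, 1, 4, 5, 6]. Tests: 5 box, 1 leaf. Nearest: P7.

== RESULT ==
[0, 1, 4, 5, 6]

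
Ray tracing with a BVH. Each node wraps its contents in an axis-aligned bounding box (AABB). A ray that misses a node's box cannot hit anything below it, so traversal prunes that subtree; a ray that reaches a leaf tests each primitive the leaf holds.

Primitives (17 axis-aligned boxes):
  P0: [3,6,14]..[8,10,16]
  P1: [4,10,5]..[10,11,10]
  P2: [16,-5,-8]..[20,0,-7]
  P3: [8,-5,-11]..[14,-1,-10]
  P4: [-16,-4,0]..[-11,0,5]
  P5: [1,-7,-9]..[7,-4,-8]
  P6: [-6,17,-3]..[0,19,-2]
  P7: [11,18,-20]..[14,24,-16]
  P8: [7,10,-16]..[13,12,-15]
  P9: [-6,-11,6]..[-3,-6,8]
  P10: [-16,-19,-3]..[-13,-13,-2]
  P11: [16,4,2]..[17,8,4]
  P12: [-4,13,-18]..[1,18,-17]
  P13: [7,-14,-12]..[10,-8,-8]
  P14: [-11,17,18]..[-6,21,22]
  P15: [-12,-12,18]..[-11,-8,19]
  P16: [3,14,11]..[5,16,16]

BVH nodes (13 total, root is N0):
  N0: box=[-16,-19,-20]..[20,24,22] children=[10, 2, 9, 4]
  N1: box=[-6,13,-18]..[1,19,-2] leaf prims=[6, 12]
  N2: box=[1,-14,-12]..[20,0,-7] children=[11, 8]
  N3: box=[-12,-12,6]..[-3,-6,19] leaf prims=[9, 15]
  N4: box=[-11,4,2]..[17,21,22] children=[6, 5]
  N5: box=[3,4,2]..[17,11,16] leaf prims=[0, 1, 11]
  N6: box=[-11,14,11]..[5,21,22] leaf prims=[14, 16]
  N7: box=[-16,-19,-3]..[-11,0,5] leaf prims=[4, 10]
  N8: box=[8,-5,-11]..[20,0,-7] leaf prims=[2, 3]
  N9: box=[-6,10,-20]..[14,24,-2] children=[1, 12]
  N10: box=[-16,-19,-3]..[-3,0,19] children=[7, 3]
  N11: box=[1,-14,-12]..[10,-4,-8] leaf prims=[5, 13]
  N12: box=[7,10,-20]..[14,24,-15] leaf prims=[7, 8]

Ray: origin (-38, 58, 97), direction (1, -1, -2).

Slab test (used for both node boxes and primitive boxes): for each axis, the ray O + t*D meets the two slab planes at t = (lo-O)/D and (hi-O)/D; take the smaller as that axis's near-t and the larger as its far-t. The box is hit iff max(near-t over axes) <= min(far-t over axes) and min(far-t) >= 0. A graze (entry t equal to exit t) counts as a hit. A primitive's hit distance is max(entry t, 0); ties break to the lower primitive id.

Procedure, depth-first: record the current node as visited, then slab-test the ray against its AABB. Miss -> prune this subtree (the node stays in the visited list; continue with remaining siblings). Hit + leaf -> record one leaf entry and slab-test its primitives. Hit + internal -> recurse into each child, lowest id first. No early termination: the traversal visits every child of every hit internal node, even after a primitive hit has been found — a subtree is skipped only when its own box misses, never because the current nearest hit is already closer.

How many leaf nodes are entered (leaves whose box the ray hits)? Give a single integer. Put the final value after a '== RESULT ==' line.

Traverse from the root:
N0 x:[22,58] y:[34,77] z:[75/2,117/2] -> hit [75/2,58], descend [2, 4, 9, 10]
  N2 x:[39,58] y:[58,72] z:[52,109/2] -> miss, prune
  N4 x:[27,55] y:[37,54] z:[75/2,95/2] -> hit [75/2,95/2], descend [5, 6]
    N5 x:[41,55] y:[47,54] z:[81/2,95/2] -> hit [47,95/2] leaf, test {P0(miss), P1(miss), P11(miss)}
    N6 x:[27,43] y:[37,44] z:[75/2,43] -> hit [75/2,43] leaf, test {P14(miss), P16@t=42}
  N9 x:[32,52] y:[34,48] z:[99/2,117/2] -> miss, prune
  N10 x:[22,35] y:[58,77] z:[39,50] -> miss, prune

order=[0, 2, 4, 5, 6, 9, 10]  |boxes|=7  |leaves|=2  hit=P16

== RESULT ==
2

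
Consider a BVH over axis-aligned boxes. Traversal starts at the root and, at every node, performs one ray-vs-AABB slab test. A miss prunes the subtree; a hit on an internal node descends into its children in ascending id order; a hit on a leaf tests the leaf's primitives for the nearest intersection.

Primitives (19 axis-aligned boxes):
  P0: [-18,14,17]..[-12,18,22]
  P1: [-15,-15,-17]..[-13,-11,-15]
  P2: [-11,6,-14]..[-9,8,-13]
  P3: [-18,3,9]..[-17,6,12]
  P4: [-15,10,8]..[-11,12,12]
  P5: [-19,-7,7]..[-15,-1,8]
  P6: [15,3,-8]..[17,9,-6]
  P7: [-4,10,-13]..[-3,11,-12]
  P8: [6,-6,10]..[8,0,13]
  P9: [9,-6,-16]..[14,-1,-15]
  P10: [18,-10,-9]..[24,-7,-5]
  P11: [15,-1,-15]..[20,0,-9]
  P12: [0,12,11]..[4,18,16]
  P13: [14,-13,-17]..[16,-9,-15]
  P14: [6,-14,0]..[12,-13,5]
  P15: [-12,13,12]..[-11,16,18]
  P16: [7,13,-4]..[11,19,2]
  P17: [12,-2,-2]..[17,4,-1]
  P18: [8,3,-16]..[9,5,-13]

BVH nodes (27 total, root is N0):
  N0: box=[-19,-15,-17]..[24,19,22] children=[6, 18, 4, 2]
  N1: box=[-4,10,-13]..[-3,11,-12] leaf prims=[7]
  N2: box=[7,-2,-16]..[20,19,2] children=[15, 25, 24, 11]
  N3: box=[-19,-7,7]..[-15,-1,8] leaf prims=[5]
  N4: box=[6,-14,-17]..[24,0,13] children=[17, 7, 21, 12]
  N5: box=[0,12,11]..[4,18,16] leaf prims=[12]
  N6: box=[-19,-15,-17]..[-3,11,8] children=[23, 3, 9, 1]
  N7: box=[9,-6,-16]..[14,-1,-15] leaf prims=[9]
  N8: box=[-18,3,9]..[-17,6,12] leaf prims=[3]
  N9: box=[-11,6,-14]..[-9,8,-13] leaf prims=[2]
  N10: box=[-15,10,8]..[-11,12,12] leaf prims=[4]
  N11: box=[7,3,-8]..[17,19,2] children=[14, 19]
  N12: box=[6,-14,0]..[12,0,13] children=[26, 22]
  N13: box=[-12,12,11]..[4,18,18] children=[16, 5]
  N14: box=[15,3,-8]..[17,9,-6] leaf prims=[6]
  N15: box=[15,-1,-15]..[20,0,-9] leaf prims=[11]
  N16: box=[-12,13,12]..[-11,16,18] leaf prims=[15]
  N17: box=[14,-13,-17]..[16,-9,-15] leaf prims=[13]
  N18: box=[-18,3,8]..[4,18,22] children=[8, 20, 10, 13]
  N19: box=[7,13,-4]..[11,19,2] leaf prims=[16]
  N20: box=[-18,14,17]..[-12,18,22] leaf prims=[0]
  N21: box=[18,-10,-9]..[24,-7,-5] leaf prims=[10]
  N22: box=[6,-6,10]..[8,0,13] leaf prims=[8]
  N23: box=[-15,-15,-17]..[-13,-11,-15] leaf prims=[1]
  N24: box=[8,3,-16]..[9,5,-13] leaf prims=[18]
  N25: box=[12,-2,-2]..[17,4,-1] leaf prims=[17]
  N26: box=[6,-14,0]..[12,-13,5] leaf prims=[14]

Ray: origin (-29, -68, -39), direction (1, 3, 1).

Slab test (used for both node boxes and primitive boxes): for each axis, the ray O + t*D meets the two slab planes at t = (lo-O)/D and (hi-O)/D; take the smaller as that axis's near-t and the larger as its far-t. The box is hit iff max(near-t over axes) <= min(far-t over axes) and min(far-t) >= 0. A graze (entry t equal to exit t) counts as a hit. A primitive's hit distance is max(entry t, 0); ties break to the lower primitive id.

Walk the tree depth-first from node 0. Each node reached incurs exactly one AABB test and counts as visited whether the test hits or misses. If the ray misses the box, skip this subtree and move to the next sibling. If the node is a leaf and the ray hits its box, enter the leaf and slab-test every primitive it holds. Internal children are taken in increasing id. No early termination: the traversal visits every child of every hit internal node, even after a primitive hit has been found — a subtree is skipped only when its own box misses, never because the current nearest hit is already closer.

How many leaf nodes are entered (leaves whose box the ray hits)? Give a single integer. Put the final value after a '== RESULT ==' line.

Traverse from the root:
N0 x:[10,53] y:[53/3,29] z:[22,61] -> hit [22,29], descend [2, 4, 6, 18]
  N2 x:[36,49] y:[22,29] z:[23,41] -> miss, prune
  N4 x:[35,53] y:[18,68/3] z:[22,52] -> miss, prune
  N6 x:[10,26] y:[53/3,79/3] z:[22,47] -> hit [22,26], descend [1, 3, 9, 23]
    N1 x:[25,26] y:[26,79/3] z:[26,27] -> hit [26,26] leaf, test {P7@t=26}
    N3 x:[10,14] y:[61/3,67/3] z:[46,47] -> miss, prune
    N9 x:[18,20] y:[74/3,76/3] z:[25,26] -> miss, prune
    N23 x:[14,16] y:[53/3,19] z:[22,24] -> miss, prune
  N18 x:[11,33] y:[71/3,86/3] z:[47,61] -> miss, prune

Summary -> nodes [0, 2, 4, 6, 1, 3, 9, 23, 18]; box-tests=9; leaf-entries=1; first=P7

== RESULT ==
1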